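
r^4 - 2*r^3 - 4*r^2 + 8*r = r*(r - 2)^2*(r + 2)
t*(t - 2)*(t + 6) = t^3 + 4*t^2 - 12*t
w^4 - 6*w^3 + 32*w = w*(w - 4)^2*(w + 2)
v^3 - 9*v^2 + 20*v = v*(v - 5)*(v - 4)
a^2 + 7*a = a*(a + 7)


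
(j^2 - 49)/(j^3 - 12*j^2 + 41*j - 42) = (j + 7)/(j^2 - 5*j + 6)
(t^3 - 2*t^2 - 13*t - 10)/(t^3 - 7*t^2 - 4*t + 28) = (t^2 - 4*t - 5)/(t^2 - 9*t + 14)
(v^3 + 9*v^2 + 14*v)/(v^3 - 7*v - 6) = v*(v + 7)/(v^2 - 2*v - 3)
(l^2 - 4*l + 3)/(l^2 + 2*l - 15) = (l - 1)/(l + 5)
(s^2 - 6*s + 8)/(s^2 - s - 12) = (s - 2)/(s + 3)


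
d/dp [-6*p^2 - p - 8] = -12*p - 1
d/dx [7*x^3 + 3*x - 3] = 21*x^2 + 3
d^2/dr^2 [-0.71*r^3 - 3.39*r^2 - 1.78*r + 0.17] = -4.26*r - 6.78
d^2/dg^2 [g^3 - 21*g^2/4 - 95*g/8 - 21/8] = 6*g - 21/2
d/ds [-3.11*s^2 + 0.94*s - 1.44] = 0.94 - 6.22*s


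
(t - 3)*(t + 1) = t^2 - 2*t - 3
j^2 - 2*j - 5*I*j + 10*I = (j - 2)*(j - 5*I)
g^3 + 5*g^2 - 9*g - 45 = (g - 3)*(g + 3)*(g + 5)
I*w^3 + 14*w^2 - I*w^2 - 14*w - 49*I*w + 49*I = (w - 7*I)^2*(I*w - I)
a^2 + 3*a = a*(a + 3)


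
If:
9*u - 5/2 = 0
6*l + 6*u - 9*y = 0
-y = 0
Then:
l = -5/18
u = 5/18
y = 0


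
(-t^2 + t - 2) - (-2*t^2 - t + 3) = t^2 + 2*t - 5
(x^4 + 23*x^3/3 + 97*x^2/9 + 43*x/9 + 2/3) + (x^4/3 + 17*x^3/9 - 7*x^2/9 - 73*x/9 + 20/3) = 4*x^4/3 + 86*x^3/9 + 10*x^2 - 10*x/3 + 22/3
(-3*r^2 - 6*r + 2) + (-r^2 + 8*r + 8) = -4*r^2 + 2*r + 10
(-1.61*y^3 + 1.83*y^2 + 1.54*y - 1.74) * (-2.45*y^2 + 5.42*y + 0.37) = 3.9445*y^5 - 13.2097*y^4 + 5.5499*y^3 + 13.2869*y^2 - 8.861*y - 0.6438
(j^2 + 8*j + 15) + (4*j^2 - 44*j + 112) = 5*j^2 - 36*j + 127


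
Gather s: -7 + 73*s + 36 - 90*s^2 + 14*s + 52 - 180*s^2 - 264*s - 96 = -270*s^2 - 177*s - 15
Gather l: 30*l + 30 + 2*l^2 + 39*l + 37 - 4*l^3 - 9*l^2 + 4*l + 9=-4*l^3 - 7*l^2 + 73*l + 76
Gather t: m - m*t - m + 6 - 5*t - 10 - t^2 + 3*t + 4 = -t^2 + t*(-m - 2)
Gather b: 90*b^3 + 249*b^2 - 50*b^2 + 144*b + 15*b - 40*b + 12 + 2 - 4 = 90*b^3 + 199*b^2 + 119*b + 10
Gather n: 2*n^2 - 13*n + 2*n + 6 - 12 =2*n^2 - 11*n - 6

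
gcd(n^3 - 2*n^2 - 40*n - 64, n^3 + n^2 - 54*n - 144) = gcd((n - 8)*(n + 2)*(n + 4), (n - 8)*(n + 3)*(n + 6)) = n - 8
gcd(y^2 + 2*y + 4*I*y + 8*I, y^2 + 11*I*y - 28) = y + 4*I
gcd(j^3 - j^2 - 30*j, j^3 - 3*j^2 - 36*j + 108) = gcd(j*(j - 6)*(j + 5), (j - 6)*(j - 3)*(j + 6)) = j - 6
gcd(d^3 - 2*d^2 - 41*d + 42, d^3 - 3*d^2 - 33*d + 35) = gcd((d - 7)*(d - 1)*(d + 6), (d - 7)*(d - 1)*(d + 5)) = d^2 - 8*d + 7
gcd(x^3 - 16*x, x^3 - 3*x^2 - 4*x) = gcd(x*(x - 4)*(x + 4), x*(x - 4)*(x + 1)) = x^2 - 4*x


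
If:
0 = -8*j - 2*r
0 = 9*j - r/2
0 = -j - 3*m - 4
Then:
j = 0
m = -4/3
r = 0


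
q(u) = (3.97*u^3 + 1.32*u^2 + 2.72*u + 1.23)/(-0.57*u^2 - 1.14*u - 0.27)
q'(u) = (1.14*u + 1.14)*(3.97*u^3 + 1.32*u^2 + 2.72*u + 1.23)/(-0.57*u^2 - 1.14*u - 0.27)^2 + (11.91*u^2 + 2.64*u + 2.72)/(-0.57*u^2 - 1.14*u - 0.27) = (-2.2629*u^4 - 9.0516*u^3 - 3.1701*u^2 + 0.6894*u + 0.6678)/(0.3249*u^4 + 1.2996*u^3 + 1.6074*u^2 + 0.6156*u + 0.0729)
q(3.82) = -19.48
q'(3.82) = -6.15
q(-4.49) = 51.75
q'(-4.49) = -3.78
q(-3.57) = 49.73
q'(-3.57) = 0.17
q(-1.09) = -17.97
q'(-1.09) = 53.61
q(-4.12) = 50.53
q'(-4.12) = -2.72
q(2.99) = -14.51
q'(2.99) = -5.82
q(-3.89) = 50.01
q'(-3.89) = -1.78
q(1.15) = -5.20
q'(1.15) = -3.75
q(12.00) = -73.77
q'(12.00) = -6.83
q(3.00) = -14.56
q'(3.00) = -5.83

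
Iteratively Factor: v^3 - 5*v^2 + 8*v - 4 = (v - 2)*(v^2 - 3*v + 2) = (v - 2)^2*(v - 1)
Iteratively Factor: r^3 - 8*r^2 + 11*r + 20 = (r + 1)*(r^2 - 9*r + 20) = (r - 5)*(r + 1)*(r - 4)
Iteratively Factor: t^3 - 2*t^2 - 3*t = (t + 1)*(t^2 - 3*t) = (t - 3)*(t + 1)*(t)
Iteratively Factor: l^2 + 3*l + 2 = (l + 1)*(l + 2)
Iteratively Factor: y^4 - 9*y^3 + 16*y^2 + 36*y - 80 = (y - 4)*(y^3 - 5*y^2 - 4*y + 20) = (y - 5)*(y - 4)*(y^2 - 4) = (y - 5)*(y - 4)*(y - 2)*(y + 2)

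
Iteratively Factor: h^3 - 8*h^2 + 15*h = (h - 3)*(h^2 - 5*h) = h*(h - 3)*(h - 5)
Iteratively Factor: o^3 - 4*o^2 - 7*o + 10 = (o + 2)*(o^2 - 6*o + 5) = (o - 5)*(o + 2)*(o - 1)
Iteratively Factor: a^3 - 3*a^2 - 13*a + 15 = (a + 3)*(a^2 - 6*a + 5) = (a - 1)*(a + 3)*(a - 5)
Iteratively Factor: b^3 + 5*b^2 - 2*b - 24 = (b - 2)*(b^2 + 7*b + 12) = (b - 2)*(b + 3)*(b + 4)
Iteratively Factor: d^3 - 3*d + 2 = (d + 2)*(d^2 - 2*d + 1) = (d - 1)*(d + 2)*(d - 1)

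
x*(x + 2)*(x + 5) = x^3 + 7*x^2 + 10*x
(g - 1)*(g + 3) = g^2 + 2*g - 3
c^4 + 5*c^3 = c^3*(c + 5)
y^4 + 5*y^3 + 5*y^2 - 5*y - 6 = (y - 1)*(y + 1)*(y + 2)*(y + 3)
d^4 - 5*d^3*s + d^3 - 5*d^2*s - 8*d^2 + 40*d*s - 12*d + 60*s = (d - 3)*(d + 2)^2*(d - 5*s)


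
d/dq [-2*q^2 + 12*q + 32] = 12 - 4*q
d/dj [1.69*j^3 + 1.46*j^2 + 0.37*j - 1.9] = 5.07*j^2 + 2.92*j + 0.37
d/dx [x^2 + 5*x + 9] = 2*x + 5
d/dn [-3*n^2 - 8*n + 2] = -6*n - 8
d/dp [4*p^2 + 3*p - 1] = 8*p + 3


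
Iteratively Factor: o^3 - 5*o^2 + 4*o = (o)*(o^2 - 5*o + 4) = o*(o - 1)*(o - 4)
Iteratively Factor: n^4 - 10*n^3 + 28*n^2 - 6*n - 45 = (n - 3)*(n^3 - 7*n^2 + 7*n + 15) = (n - 5)*(n - 3)*(n^2 - 2*n - 3) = (n - 5)*(n - 3)^2*(n + 1)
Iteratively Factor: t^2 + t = (t)*(t + 1)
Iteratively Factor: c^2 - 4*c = (c)*(c - 4)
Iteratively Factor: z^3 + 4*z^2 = (z)*(z^2 + 4*z) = z*(z + 4)*(z)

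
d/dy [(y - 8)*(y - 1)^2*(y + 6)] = 4*y^3 - 12*y^2 - 86*y + 94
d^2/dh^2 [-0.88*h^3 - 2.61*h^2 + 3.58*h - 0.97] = -5.28*h - 5.22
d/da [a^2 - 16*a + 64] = 2*a - 16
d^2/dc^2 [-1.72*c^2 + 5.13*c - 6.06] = -3.44000000000000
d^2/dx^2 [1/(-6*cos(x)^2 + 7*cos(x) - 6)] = (-144*sin(x)^4 - 23*sin(x)^2 - 399*cos(x)/2 + 63*cos(3*x)/2 + 193)/(6*sin(x)^2 + 7*cos(x) - 12)^3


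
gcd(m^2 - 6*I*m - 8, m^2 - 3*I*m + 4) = m - 4*I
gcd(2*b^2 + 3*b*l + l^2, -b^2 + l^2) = b + l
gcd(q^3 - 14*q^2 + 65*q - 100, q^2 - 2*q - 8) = q - 4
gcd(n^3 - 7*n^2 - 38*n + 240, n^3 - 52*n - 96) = n^2 - 2*n - 48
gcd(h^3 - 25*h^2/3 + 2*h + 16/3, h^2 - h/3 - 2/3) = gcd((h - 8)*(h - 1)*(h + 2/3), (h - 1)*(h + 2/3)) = h^2 - h/3 - 2/3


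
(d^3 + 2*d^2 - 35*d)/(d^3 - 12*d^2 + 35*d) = (d + 7)/(d - 7)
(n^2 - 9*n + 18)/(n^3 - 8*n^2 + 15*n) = (n - 6)/(n*(n - 5))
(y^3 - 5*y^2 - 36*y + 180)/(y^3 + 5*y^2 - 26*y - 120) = (y - 6)/(y + 4)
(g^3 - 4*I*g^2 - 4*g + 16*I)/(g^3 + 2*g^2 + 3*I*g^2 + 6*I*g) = (g^2 - 2*g*(1 + 2*I) + 8*I)/(g*(g + 3*I))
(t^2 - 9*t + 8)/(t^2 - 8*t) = (t - 1)/t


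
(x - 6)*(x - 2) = x^2 - 8*x + 12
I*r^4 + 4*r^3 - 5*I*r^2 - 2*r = r*(r - 2*I)*(r - I)*(I*r + 1)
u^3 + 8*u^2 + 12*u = u*(u + 2)*(u + 6)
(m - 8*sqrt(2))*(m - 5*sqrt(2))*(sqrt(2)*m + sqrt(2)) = sqrt(2)*m^3 - 26*m^2 + sqrt(2)*m^2 - 26*m + 80*sqrt(2)*m + 80*sqrt(2)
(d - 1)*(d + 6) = d^2 + 5*d - 6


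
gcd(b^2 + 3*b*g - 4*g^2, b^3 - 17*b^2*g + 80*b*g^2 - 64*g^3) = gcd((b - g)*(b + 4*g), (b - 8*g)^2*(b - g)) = b - g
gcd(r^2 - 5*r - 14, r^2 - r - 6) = r + 2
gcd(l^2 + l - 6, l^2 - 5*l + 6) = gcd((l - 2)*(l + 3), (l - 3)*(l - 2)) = l - 2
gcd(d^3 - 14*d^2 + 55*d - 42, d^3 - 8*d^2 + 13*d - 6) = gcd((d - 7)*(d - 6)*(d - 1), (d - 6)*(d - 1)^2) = d^2 - 7*d + 6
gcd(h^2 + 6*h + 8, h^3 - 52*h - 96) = h + 2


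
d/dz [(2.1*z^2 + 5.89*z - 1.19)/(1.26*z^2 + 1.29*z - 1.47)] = (-4.7124*z^2 - 3.1752*z - 7.1232)/(1.5876*z^4 + 3.2508*z^3 - 2.0403*z^2 - 3.7926*z + 2.1609)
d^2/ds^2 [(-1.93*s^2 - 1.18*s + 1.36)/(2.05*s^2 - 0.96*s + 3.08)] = (-17.51438*s^3 + 107.40852*s^2 + 28.64424*s - 58.26288)/(8.615125*s^6 - 12.1032*s^5 + 44.49894*s^4 - 37.253376*s^3 + 66.856944*s^2 - 27.320832*s + 29.218112)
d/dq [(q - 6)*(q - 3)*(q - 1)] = 3*q^2 - 20*q + 27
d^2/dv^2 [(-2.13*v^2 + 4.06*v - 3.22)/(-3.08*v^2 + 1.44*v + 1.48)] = (-58.135616*v^3 + 241.5336*v^2 - 196.730688*v + 69.346528)/(29.218112*v^6 - 40.981248*v^5 - 22.959552*v^4 + 36.398592*v^3 + 11.032512*v^2 - 9.462528*v - 3.241792)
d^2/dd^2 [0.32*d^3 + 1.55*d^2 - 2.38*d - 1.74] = 1.92*d + 3.1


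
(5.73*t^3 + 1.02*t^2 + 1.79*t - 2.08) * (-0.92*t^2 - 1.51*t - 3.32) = -5.2716*t^5 - 9.5907*t^4 - 22.2106*t^3 - 4.1757*t^2 - 2.802*t + 6.9056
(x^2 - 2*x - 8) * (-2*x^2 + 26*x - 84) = -2*x^4 + 30*x^3 - 120*x^2 - 40*x + 672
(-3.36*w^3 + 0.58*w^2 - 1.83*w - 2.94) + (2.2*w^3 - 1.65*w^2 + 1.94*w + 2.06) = -1.16*w^3 - 1.07*w^2 + 0.11*w - 0.88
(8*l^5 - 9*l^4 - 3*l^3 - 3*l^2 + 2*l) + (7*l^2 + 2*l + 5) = 8*l^5 - 9*l^4 - 3*l^3 + 4*l^2 + 4*l + 5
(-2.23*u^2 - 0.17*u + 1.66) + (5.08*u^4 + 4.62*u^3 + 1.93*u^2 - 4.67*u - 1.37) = 5.08*u^4 + 4.62*u^3 - 0.3*u^2 - 4.84*u + 0.29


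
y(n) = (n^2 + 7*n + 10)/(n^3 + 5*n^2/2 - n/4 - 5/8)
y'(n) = (2*n + 7)/(n^3 + 5*n^2/2 - n/4 - 5/8) + (-3*n^2 - 5*n + 1/4)*(n^2 + 7*n + 10)/(n^3 + 5*n^2/2 - n/4 - 5/8)^2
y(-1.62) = 0.61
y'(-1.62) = 1.94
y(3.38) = 0.69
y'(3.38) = -0.32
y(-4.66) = 0.02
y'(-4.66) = 0.07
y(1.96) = 1.72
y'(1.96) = -1.58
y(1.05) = 6.10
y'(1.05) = -13.73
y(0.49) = -461.81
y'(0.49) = -45829.87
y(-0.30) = -22.70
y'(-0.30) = 77.26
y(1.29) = 3.86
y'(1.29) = -6.28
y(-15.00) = -0.05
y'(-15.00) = 0.00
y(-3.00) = 0.46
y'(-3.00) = 1.00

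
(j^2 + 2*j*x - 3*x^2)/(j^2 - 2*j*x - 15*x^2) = (-j + x)/(-j + 5*x)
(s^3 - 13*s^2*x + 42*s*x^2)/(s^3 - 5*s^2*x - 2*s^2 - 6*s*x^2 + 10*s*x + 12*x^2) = s*(s - 7*x)/(s^2 + s*x - 2*s - 2*x)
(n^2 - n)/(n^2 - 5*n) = (n - 1)/(n - 5)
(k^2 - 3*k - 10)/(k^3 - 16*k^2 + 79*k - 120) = (k + 2)/(k^2 - 11*k + 24)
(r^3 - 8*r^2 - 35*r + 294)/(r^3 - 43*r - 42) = (r - 7)/(r + 1)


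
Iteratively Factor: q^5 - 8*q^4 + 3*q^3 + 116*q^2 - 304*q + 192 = (q + 4)*(q^4 - 12*q^3 + 51*q^2 - 88*q + 48) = (q - 4)*(q + 4)*(q^3 - 8*q^2 + 19*q - 12) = (q - 4)*(q - 3)*(q + 4)*(q^2 - 5*q + 4) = (q - 4)^2*(q - 3)*(q + 4)*(q - 1)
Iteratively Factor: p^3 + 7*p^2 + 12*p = (p + 4)*(p^2 + 3*p) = p*(p + 4)*(p + 3)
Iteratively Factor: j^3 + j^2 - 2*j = (j + 2)*(j^2 - j) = (j - 1)*(j + 2)*(j)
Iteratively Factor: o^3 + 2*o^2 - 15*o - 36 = (o + 3)*(o^2 - o - 12) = (o - 4)*(o + 3)*(o + 3)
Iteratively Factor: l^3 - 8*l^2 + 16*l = (l - 4)*(l^2 - 4*l) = (l - 4)^2*(l)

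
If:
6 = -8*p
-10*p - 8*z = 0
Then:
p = -3/4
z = 15/16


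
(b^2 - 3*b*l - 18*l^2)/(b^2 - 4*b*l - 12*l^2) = (b + 3*l)/(b + 2*l)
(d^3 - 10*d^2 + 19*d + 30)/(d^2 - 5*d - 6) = d - 5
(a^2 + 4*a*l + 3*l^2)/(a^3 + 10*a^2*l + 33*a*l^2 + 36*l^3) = (a + l)/(a^2 + 7*a*l + 12*l^2)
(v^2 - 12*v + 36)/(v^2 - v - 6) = (-v^2 + 12*v - 36)/(-v^2 + v + 6)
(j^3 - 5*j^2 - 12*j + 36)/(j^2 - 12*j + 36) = (j^2 + j - 6)/(j - 6)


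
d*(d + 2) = d^2 + 2*d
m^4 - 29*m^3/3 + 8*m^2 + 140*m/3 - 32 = (m - 8)*(m - 3)*(m - 2/3)*(m + 2)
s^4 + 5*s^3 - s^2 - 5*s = s*(s - 1)*(s + 1)*(s + 5)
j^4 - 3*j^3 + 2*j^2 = j^2*(j - 2)*(j - 1)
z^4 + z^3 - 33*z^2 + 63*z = z*(z - 3)^2*(z + 7)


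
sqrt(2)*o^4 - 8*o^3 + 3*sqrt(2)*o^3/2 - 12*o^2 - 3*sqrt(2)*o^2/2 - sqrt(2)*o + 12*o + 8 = (o - 1)*(o + 2)*(o - 4*sqrt(2))*(sqrt(2)*o + sqrt(2)/2)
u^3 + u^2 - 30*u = u*(u - 5)*(u + 6)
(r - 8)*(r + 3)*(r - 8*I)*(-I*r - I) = -I*r^4 - 8*r^3 + 4*I*r^3 + 32*r^2 + 29*I*r^2 + 232*r + 24*I*r + 192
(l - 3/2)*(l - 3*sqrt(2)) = l^2 - 3*sqrt(2)*l - 3*l/2 + 9*sqrt(2)/2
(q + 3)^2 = q^2 + 6*q + 9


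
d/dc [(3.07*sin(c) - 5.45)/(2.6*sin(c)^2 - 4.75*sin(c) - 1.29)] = (-7.982*sin(c)^2 + 28.34*sin(c) - 29.8478)*cos(c)/(6.76*sin(c)^4 - 24.7*sin(c)^3 + 15.8545*sin(c)^2 + 12.255*sin(c) + 1.6641)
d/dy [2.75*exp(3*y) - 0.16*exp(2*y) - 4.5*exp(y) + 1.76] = (8.25*exp(2*y) - 0.32*exp(y) - 4.5)*exp(y)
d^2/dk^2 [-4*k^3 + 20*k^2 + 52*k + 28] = 40 - 24*k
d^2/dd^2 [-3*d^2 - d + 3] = -6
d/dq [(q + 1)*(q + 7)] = 2*q + 8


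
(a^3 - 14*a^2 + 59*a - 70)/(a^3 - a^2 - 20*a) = (a^2 - 9*a + 14)/(a*(a + 4))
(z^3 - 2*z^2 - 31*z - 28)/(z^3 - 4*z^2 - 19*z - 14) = (z + 4)/(z + 2)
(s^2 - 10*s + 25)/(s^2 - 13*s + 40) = (s - 5)/(s - 8)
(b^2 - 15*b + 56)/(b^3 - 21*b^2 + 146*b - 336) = 1/(b - 6)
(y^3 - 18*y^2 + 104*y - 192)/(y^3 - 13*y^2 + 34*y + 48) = (y - 4)/(y + 1)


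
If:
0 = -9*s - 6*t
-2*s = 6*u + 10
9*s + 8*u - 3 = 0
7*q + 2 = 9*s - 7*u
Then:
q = 739/133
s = 49/19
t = -147/38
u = -48/19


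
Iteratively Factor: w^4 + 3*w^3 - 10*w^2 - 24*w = (w + 4)*(w^3 - w^2 - 6*w) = (w - 3)*(w + 4)*(w^2 + 2*w) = (w - 3)*(w + 2)*(w + 4)*(w)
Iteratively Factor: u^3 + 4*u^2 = (u)*(u^2 + 4*u) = u*(u + 4)*(u)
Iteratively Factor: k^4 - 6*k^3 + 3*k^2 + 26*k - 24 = (k - 1)*(k^3 - 5*k^2 - 2*k + 24) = (k - 4)*(k - 1)*(k^2 - k - 6) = (k - 4)*(k - 3)*(k - 1)*(k + 2)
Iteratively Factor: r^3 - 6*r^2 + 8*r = (r)*(r^2 - 6*r + 8) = r*(r - 2)*(r - 4)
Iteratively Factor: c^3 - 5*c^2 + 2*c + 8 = (c - 4)*(c^2 - c - 2) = (c - 4)*(c - 2)*(c + 1)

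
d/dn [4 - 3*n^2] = -6*n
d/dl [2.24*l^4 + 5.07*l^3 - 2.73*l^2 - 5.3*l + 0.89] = 8.96*l^3 + 15.21*l^2 - 5.46*l - 5.3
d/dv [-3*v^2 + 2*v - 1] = 2 - 6*v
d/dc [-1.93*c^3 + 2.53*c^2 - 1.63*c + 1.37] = -5.79*c^2 + 5.06*c - 1.63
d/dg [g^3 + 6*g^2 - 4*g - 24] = 3*g^2 + 12*g - 4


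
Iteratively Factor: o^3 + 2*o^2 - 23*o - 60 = (o - 5)*(o^2 + 7*o + 12) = (o - 5)*(o + 3)*(o + 4)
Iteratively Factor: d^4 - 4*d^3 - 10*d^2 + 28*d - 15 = (d - 5)*(d^3 + d^2 - 5*d + 3) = (d - 5)*(d - 1)*(d^2 + 2*d - 3) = (d - 5)*(d - 1)*(d + 3)*(d - 1)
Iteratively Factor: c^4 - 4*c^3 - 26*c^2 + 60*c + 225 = (c - 5)*(c^3 + c^2 - 21*c - 45) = (c - 5)*(c + 3)*(c^2 - 2*c - 15) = (c - 5)*(c + 3)^2*(c - 5)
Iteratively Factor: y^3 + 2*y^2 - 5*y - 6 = (y - 2)*(y^2 + 4*y + 3) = (y - 2)*(y + 3)*(y + 1)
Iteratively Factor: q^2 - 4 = (q - 2)*(q + 2)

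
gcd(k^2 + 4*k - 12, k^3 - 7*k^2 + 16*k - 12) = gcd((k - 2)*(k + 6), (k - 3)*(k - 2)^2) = k - 2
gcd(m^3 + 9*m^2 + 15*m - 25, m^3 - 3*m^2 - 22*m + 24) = m - 1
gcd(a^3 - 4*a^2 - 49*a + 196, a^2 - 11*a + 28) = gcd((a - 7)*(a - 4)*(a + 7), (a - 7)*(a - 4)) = a^2 - 11*a + 28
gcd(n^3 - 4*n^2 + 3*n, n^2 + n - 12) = n - 3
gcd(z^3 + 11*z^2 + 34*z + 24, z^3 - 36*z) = z + 6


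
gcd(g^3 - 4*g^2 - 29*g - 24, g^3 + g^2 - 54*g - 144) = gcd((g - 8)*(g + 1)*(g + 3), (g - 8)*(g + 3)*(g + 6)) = g^2 - 5*g - 24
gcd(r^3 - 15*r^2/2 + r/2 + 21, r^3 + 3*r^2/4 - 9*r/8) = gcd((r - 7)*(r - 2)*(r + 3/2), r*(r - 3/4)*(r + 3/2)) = r + 3/2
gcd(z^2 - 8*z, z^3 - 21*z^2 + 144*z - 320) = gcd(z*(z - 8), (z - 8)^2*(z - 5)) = z - 8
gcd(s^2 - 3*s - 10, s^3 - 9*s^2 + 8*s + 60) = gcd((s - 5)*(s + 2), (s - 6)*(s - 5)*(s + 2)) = s^2 - 3*s - 10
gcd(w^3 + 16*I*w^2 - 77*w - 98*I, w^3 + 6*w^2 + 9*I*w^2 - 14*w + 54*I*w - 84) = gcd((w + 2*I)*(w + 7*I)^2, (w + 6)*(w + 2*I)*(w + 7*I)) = w^2 + 9*I*w - 14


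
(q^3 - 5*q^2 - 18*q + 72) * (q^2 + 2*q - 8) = q^5 - 3*q^4 - 36*q^3 + 76*q^2 + 288*q - 576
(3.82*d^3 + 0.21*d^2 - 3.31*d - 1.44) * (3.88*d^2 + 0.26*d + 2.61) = 14.8216*d^5 + 1.808*d^4 - 2.818*d^3 - 5.8997*d^2 - 9.0135*d - 3.7584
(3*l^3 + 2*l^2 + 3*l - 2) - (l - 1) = 3*l^3 + 2*l^2 + 2*l - 1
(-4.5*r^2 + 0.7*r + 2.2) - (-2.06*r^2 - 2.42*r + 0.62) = -2.44*r^2 + 3.12*r + 1.58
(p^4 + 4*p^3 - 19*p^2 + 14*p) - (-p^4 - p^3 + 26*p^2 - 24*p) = 2*p^4 + 5*p^3 - 45*p^2 + 38*p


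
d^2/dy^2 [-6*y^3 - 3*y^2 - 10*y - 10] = -36*y - 6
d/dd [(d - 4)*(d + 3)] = 2*d - 1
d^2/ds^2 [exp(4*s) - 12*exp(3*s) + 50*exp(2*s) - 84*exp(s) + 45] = (16*exp(3*s) - 108*exp(2*s) + 200*exp(s) - 84)*exp(s)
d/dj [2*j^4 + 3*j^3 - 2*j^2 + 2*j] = 8*j^3 + 9*j^2 - 4*j + 2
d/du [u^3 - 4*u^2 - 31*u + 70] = 3*u^2 - 8*u - 31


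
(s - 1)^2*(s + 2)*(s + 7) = s^4 + 7*s^3 - 3*s^2 - 19*s + 14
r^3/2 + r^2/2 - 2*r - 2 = (r/2 + 1)*(r - 2)*(r + 1)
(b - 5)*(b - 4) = b^2 - 9*b + 20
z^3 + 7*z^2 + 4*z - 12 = (z - 1)*(z + 2)*(z + 6)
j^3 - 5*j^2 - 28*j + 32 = (j - 8)*(j - 1)*(j + 4)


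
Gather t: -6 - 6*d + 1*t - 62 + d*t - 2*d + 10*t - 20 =-8*d + t*(d + 11) - 88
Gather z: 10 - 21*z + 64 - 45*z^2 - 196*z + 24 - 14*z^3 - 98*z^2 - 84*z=-14*z^3 - 143*z^2 - 301*z + 98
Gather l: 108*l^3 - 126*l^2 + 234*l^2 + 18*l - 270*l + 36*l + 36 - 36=108*l^3 + 108*l^2 - 216*l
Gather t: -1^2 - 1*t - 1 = -t - 2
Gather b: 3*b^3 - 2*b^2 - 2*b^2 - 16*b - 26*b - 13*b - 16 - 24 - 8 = 3*b^3 - 4*b^2 - 55*b - 48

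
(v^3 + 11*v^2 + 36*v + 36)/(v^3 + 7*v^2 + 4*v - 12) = (v + 3)/(v - 1)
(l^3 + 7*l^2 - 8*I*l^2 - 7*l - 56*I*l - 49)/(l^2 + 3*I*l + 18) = (l^3 + l^2*(7 - 8*I) + l*(-7 - 56*I) - 49)/(l^2 + 3*I*l + 18)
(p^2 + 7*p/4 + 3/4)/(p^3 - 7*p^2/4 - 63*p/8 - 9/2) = 2*(p + 1)/(2*p^2 - 5*p - 12)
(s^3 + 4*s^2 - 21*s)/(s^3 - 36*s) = (s^2 + 4*s - 21)/(s^2 - 36)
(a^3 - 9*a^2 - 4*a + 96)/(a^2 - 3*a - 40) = (a^2 - a - 12)/(a + 5)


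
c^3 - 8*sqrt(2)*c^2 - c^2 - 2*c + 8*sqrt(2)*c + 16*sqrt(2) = (c - 2)*(c + 1)*(c - 8*sqrt(2))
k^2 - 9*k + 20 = (k - 5)*(k - 4)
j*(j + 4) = j^2 + 4*j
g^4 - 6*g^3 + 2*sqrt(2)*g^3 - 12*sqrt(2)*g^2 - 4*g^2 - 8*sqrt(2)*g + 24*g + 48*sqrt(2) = (g - 6)*(g - 2)*(g + 2)*(g + 2*sqrt(2))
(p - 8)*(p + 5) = p^2 - 3*p - 40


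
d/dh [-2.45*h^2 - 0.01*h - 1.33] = -4.9*h - 0.01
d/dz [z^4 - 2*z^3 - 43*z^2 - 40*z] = 4*z^3 - 6*z^2 - 86*z - 40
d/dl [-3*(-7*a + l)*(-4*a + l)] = 33*a - 6*l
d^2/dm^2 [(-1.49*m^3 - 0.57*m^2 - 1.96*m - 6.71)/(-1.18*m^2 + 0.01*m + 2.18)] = (8.88178419700125e-16*m^4 + 13.13771*m^3 + 65.050524*m^2 + 72.262812*m + 39.85523)/(1.643032*m^6 - 0.041772*m^5 - 9.105942*m^4 + 0.154343*m^3 + 16.822842*m^2 - 0.142572*m - 10.360232)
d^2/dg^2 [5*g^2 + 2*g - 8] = 10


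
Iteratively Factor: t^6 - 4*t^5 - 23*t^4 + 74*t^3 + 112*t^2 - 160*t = (t - 5)*(t^5 + t^4 - 18*t^3 - 16*t^2 + 32*t) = (t - 5)*(t - 1)*(t^4 + 2*t^3 - 16*t^2 - 32*t) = t*(t - 5)*(t - 1)*(t^3 + 2*t^2 - 16*t - 32) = t*(t - 5)*(t - 4)*(t - 1)*(t^2 + 6*t + 8) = t*(t - 5)*(t - 4)*(t - 1)*(t + 2)*(t + 4)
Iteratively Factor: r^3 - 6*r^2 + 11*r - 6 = (r - 1)*(r^2 - 5*r + 6) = (r - 2)*(r - 1)*(r - 3)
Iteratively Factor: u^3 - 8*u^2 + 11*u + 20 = (u - 5)*(u^2 - 3*u - 4) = (u - 5)*(u - 4)*(u + 1)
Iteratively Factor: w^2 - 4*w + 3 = (w - 1)*(w - 3)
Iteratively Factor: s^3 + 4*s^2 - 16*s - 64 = (s - 4)*(s^2 + 8*s + 16) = (s - 4)*(s + 4)*(s + 4)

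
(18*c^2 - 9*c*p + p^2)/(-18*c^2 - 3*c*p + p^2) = (-3*c + p)/(3*c + p)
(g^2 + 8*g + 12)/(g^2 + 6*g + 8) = (g + 6)/(g + 4)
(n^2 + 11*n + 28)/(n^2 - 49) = (n + 4)/(n - 7)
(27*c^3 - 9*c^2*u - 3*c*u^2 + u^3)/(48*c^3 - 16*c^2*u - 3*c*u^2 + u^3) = (-9*c^2 + u^2)/(-16*c^2 + u^2)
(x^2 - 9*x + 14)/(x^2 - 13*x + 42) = (x - 2)/(x - 6)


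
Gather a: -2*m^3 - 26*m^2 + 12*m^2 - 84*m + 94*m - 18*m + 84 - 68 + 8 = -2*m^3 - 14*m^2 - 8*m + 24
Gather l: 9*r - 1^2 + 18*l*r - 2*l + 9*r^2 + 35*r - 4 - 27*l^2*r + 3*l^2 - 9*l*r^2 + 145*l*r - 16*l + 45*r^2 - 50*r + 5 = l^2*(3 - 27*r) + l*(-9*r^2 + 163*r - 18) + 54*r^2 - 6*r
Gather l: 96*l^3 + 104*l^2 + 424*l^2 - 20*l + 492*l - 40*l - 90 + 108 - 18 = 96*l^3 + 528*l^2 + 432*l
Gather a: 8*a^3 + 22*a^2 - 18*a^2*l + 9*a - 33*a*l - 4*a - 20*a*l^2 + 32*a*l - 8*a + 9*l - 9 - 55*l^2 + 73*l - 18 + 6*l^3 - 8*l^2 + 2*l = 8*a^3 + a^2*(22 - 18*l) + a*(-20*l^2 - l - 3) + 6*l^3 - 63*l^2 + 84*l - 27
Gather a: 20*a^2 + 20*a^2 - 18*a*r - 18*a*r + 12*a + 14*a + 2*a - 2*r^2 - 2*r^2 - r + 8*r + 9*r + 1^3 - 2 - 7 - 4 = 40*a^2 + a*(28 - 36*r) - 4*r^2 + 16*r - 12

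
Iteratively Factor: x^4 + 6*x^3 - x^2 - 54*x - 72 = (x + 2)*(x^3 + 4*x^2 - 9*x - 36) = (x + 2)*(x + 4)*(x^2 - 9) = (x - 3)*(x + 2)*(x + 4)*(x + 3)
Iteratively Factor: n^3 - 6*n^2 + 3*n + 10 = (n - 5)*(n^2 - n - 2) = (n - 5)*(n - 2)*(n + 1)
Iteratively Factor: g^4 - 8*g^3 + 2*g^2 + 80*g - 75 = (g - 5)*(g^3 - 3*g^2 - 13*g + 15) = (g - 5)*(g + 3)*(g^2 - 6*g + 5) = (g - 5)^2*(g + 3)*(g - 1)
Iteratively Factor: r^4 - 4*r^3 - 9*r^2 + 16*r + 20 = (r + 1)*(r^3 - 5*r^2 - 4*r + 20) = (r + 1)*(r + 2)*(r^2 - 7*r + 10) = (r - 5)*(r + 1)*(r + 2)*(r - 2)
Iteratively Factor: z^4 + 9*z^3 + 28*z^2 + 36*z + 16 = (z + 4)*(z^3 + 5*z^2 + 8*z + 4) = (z + 2)*(z + 4)*(z^2 + 3*z + 2) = (z + 2)^2*(z + 4)*(z + 1)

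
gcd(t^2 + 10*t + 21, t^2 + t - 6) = t + 3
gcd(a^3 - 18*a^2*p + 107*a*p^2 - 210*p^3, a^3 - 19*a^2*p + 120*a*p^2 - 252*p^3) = a^2 - 13*a*p + 42*p^2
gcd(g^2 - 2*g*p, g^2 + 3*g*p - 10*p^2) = -g + 2*p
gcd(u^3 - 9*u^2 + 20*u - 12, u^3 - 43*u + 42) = u^2 - 7*u + 6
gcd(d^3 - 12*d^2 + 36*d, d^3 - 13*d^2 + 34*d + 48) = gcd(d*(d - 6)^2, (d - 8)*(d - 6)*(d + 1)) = d - 6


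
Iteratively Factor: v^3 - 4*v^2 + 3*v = (v - 1)*(v^2 - 3*v) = (v - 3)*(v - 1)*(v)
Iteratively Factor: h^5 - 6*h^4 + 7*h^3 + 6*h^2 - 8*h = (h + 1)*(h^4 - 7*h^3 + 14*h^2 - 8*h) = (h - 1)*(h + 1)*(h^3 - 6*h^2 + 8*h) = h*(h - 1)*(h + 1)*(h^2 - 6*h + 8) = h*(h - 2)*(h - 1)*(h + 1)*(h - 4)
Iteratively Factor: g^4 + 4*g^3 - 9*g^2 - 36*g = (g - 3)*(g^3 + 7*g^2 + 12*g) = g*(g - 3)*(g^2 + 7*g + 12) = g*(g - 3)*(g + 4)*(g + 3)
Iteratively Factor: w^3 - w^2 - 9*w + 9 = (w - 1)*(w^2 - 9) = (w - 1)*(w + 3)*(w - 3)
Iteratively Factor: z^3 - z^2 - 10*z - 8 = (z - 4)*(z^2 + 3*z + 2) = (z - 4)*(z + 2)*(z + 1)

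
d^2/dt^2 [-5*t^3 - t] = -30*t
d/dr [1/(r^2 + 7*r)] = (-2*r - 7)/(r^2*(r + 7)^2)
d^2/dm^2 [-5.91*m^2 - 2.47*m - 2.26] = -11.8200000000000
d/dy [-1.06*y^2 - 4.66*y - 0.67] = -2.12*y - 4.66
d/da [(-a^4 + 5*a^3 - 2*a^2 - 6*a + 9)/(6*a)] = -a^2/2 + 5*a/3 - 1/3 - 3/(2*a^2)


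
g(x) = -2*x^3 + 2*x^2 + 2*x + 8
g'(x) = -6*x^2 + 4*x + 2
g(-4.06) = 166.69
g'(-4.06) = -113.14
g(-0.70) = 8.27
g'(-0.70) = -3.74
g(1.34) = 9.46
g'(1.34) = -3.41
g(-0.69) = 8.23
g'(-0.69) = -3.62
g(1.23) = 9.76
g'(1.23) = -2.16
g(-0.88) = 9.15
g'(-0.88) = -6.17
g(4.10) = -88.02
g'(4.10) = -82.46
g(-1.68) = 19.77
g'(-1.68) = -21.65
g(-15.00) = 7178.00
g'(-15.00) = -1408.00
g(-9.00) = 1610.00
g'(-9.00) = -520.00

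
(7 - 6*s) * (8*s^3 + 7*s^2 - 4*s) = -48*s^4 + 14*s^3 + 73*s^2 - 28*s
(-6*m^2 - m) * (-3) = 18*m^2 + 3*m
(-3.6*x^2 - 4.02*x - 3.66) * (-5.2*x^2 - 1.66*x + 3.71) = 18.72*x^4 + 26.88*x^3 + 12.3492*x^2 - 8.8386*x - 13.5786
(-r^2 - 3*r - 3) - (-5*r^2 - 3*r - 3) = 4*r^2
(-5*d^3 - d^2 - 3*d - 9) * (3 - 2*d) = 10*d^4 - 13*d^3 + 3*d^2 + 9*d - 27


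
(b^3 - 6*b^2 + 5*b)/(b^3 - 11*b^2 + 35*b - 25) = b/(b - 5)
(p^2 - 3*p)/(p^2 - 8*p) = (p - 3)/(p - 8)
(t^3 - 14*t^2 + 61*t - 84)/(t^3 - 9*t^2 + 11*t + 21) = (t - 4)/(t + 1)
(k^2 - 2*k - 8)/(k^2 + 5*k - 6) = (k^2 - 2*k - 8)/(k^2 + 5*k - 6)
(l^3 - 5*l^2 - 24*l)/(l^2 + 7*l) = (l^2 - 5*l - 24)/(l + 7)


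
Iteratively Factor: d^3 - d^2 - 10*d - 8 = (d - 4)*(d^2 + 3*d + 2) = (d - 4)*(d + 1)*(d + 2)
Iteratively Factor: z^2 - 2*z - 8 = (z + 2)*(z - 4)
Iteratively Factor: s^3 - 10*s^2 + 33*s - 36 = (s - 3)*(s^2 - 7*s + 12) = (s - 4)*(s - 3)*(s - 3)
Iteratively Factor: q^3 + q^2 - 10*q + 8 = (q - 2)*(q^2 + 3*q - 4) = (q - 2)*(q + 4)*(q - 1)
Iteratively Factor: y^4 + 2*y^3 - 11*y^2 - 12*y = (y)*(y^3 + 2*y^2 - 11*y - 12) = y*(y - 3)*(y^2 + 5*y + 4) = y*(y - 3)*(y + 1)*(y + 4)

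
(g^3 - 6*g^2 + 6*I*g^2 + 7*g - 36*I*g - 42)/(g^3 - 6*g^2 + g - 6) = (g + 7*I)/(g + I)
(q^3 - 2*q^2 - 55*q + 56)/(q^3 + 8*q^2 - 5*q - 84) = (q^2 - 9*q + 8)/(q^2 + q - 12)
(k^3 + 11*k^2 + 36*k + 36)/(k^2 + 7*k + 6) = (k^2 + 5*k + 6)/(k + 1)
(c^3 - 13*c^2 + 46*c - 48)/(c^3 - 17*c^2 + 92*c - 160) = (c^2 - 5*c + 6)/(c^2 - 9*c + 20)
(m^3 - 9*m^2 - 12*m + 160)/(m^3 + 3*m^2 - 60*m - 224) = (m - 5)/(m + 7)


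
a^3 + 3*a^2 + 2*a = a*(a + 1)*(a + 2)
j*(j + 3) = j^2 + 3*j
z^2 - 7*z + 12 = (z - 4)*(z - 3)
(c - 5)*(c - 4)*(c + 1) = c^3 - 8*c^2 + 11*c + 20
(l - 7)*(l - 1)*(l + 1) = l^3 - 7*l^2 - l + 7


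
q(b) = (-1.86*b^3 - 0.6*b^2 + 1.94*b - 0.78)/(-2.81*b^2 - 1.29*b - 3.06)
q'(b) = (5.62*b + 1.29)*(-1.86*b^3 - 0.6*b^2 + 1.94*b - 0.78)/(-2.81*b^2 - 1.29*b - 3.06)^2 + (-5.58*b^2 - 1.2*b + 1.94)/(-2.81*b^2 - 1.29*b - 3.06)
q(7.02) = 4.38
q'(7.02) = 0.68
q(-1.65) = -0.32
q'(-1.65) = 1.02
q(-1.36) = -0.02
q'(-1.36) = 1.02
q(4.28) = 2.49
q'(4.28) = 0.71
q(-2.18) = -0.84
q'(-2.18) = 0.94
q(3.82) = 2.16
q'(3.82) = 0.71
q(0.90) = 0.13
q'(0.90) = 0.43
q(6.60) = 4.10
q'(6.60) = 0.69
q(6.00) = 3.68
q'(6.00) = 0.69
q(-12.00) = -7.91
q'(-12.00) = 0.67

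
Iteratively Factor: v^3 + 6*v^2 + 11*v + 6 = (v + 1)*(v^2 + 5*v + 6) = (v + 1)*(v + 2)*(v + 3)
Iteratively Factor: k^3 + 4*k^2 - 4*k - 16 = (k + 2)*(k^2 + 2*k - 8) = (k - 2)*(k + 2)*(k + 4)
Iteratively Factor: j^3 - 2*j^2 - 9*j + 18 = (j + 3)*(j^2 - 5*j + 6) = (j - 3)*(j + 3)*(j - 2)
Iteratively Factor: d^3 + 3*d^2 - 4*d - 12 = (d + 3)*(d^2 - 4) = (d - 2)*(d + 3)*(d + 2)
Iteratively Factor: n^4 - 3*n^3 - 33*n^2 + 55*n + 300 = (n - 5)*(n^3 + 2*n^2 - 23*n - 60) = (n - 5)*(n + 4)*(n^2 - 2*n - 15) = (n - 5)^2*(n + 4)*(n + 3)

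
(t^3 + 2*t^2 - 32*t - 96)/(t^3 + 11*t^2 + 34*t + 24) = (t^2 - 2*t - 24)/(t^2 + 7*t + 6)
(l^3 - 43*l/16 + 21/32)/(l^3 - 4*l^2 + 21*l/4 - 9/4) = (16*l^2 + 24*l - 7)/(8*(2*l^2 - 5*l + 3))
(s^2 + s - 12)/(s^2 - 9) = (s + 4)/(s + 3)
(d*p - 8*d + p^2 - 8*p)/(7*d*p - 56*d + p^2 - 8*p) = (d + p)/(7*d + p)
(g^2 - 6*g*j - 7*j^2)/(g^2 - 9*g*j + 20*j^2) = (g^2 - 6*g*j - 7*j^2)/(g^2 - 9*g*j + 20*j^2)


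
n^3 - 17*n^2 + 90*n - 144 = (n - 8)*(n - 6)*(n - 3)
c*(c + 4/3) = c^2 + 4*c/3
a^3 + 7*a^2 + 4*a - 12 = (a - 1)*(a + 2)*(a + 6)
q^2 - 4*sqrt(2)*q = q*(q - 4*sqrt(2))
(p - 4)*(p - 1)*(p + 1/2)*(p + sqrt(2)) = p^4 - 9*p^3/2 + sqrt(2)*p^3 - 9*sqrt(2)*p^2/2 + 3*p^2/2 + 2*p + 3*sqrt(2)*p/2 + 2*sqrt(2)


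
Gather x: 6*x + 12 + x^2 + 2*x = x^2 + 8*x + 12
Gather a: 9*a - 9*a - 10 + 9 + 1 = 0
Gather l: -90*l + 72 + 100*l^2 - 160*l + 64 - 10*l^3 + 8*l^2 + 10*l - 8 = -10*l^3 + 108*l^2 - 240*l + 128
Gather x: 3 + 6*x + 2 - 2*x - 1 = 4*x + 4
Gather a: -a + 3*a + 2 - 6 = 2*a - 4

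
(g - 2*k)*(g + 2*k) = g^2 - 4*k^2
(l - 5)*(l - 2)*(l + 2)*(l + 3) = l^4 - 2*l^3 - 19*l^2 + 8*l + 60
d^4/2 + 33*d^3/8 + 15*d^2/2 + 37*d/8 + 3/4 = (d/2 + 1/2)*(d + 1/4)*(d + 1)*(d + 6)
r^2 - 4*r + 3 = (r - 3)*(r - 1)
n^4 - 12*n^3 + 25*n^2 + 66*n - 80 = (n - 8)*(n - 5)*(n - 1)*(n + 2)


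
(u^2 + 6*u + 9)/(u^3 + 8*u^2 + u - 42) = (u + 3)/(u^2 + 5*u - 14)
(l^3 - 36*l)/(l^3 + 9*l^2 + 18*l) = (l - 6)/(l + 3)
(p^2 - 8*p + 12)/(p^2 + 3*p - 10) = (p - 6)/(p + 5)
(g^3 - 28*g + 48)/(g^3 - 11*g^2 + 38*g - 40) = (g + 6)/(g - 5)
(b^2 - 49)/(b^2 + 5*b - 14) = (b - 7)/(b - 2)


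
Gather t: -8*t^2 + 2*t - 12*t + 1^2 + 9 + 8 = -8*t^2 - 10*t + 18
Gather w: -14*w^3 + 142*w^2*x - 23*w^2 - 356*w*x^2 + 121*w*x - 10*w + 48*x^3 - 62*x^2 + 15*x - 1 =-14*w^3 + w^2*(142*x - 23) + w*(-356*x^2 + 121*x - 10) + 48*x^3 - 62*x^2 + 15*x - 1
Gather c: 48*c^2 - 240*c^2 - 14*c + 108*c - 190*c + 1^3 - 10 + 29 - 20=-192*c^2 - 96*c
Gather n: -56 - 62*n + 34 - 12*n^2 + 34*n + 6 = -12*n^2 - 28*n - 16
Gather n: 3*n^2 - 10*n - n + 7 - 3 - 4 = 3*n^2 - 11*n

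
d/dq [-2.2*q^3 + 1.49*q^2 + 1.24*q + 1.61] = -6.6*q^2 + 2.98*q + 1.24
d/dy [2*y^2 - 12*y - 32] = 4*y - 12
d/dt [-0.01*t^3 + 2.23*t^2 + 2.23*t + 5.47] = -0.03*t^2 + 4.46*t + 2.23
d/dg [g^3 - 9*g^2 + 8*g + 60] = 3*g^2 - 18*g + 8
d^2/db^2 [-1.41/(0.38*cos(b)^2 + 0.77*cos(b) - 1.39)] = (0.814416*(1 - cos(b)^2)^2 + 1.237698*cos(b)^3 + 4.222245*cos(b)^2 - 0.966273*cos(b) - 3.975918)/(0.38*cos(b)^2 + 0.77*cos(b) - 1.39)^3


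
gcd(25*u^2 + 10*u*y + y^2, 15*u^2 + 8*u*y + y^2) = 5*u + y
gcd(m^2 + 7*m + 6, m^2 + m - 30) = m + 6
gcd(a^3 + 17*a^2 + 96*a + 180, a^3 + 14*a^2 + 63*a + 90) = a^2 + 11*a + 30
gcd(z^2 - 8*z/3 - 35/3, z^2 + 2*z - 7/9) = z + 7/3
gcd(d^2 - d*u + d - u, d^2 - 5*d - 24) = 1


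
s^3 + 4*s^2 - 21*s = s*(s - 3)*(s + 7)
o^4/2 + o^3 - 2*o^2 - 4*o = o*(o/2 + 1)*(o - 2)*(o + 2)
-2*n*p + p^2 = p*(-2*n + p)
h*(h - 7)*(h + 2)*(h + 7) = h^4 + 2*h^3 - 49*h^2 - 98*h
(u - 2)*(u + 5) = u^2 + 3*u - 10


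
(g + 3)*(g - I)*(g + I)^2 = g^4 + 3*g^3 + I*g^3 + g^2 + 3*I*g^2 + 3*g + I*g + 3*I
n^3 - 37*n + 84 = (n - 4)*(n - 3)*(n + 7)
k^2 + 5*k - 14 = (k - 2)*(k + 7)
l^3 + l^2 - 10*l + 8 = (l - 2)*(l - 1)*(l + 4)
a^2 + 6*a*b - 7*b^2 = (a - b)*(a + 7*b)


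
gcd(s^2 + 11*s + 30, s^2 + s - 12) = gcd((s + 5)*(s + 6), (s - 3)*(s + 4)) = 1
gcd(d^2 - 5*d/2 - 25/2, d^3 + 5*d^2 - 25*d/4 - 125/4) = d + 5/2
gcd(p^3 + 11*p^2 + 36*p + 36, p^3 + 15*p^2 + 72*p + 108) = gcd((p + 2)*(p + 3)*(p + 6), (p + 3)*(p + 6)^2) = p^2 + 9*p + 18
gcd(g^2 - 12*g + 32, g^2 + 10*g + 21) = 1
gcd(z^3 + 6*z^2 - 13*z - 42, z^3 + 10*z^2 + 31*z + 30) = z + 2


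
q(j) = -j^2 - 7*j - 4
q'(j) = -2*j - 7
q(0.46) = -7.43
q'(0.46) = -7.92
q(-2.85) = 7.83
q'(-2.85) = -1.30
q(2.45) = -27.15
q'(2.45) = -11.90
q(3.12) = -35.57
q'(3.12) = -13.24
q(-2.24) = 6.66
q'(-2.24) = -2.52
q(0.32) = -6.34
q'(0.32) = -7.64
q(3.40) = -39.36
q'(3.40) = -13.80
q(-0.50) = -0.75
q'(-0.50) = -6.00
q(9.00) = -148.00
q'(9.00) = -25.00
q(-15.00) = -124.00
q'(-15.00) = 23.00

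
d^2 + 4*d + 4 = (d + 2)^2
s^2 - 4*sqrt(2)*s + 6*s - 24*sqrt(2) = (s + 6)*(s - 4*sqrt(2))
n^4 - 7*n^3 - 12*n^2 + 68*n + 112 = (n - 7)*(n - 4)*(n + 2)^2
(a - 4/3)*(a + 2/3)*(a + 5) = a^3 + 13*a^2/3 - 38*a/9 - 40/9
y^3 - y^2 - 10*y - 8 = (y - 4)*(y + 1)*(y + 2)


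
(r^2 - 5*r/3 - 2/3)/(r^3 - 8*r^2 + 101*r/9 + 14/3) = 3*(r - 2)/(3*r^2 - 25*r + 42)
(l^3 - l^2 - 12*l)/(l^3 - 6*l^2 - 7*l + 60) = l/(l - 5)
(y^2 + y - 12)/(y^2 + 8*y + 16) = (y - 3)/(y + 4)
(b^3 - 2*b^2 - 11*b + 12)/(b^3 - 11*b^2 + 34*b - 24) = (b + 3)/(b - 6)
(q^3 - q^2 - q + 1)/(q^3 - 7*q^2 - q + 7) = (q - 1)/(q - 7)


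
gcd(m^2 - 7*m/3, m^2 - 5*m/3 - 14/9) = m - 7/3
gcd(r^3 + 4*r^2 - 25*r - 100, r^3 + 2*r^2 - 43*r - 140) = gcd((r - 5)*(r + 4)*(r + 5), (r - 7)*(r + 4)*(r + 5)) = r^2 + 9*r + 20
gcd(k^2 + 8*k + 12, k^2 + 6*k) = k + 6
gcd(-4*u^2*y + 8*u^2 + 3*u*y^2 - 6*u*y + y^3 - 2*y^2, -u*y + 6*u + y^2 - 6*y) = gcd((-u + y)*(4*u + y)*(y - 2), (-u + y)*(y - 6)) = -u + y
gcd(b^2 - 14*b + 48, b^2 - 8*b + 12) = b - 6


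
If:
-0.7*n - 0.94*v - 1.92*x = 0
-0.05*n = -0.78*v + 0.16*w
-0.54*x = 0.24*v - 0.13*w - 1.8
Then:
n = 5.39175463055168 - 4.02660824536945*x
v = 0.955984863572993*x - 4.01513642700657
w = 5.9187412865963*x - 21.2587134037044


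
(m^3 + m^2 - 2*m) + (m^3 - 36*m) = 2*m^3 + m^2 - 38*m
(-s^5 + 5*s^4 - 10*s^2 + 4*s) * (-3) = 3*s^5 - 15*s^4 + 30*s^2 - 12*s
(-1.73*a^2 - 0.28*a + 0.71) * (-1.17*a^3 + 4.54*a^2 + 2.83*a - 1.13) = 2.0241*a^5 - 7.5266*a^4 - 6.9978*a^3 + 4.3859*a^2 + 2.3257*a - 0.8023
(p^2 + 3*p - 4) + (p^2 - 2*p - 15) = 2*p^2 + p - 19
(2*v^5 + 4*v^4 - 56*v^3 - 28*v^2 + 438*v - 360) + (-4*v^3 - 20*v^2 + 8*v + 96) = 2*v^5 + 4*v^4 - 60*v^3 - 48*v^2 + 446*v - 264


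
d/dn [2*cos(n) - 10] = -2*sin(n)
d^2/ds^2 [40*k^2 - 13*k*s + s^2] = 2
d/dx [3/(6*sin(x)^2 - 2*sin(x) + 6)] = 3*(1 - 6*sin(x))*cos(x)/(2*(3*sin(x)^2 - sin(x) + 3)^2)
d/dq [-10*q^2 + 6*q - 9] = 6 - 20*q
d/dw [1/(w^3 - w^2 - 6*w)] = (-3*w^2 + 2*w + 6)/(w^2*(-w^2 + w + 6)^2)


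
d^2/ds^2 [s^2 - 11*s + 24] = 2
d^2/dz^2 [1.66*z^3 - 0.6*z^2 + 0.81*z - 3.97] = 9.96*z - 1.2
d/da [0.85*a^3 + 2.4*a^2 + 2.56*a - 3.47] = 2.55*a^2 + 4.8*a + 2.56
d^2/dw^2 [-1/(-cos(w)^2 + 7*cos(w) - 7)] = (4*sin(w)^4 - 23*sin(w)^2 + 301*cos(w)/4 - 21*cos(3*w)/4 - 65)/(sin(w)^2 + 7*cos(w) - 8)^3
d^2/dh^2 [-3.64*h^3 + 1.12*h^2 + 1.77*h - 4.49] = 2.24 - 21.84*h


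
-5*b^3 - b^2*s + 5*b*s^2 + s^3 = (-b + s)*(b + s)*(5*b + s)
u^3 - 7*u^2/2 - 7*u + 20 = (u - 4)*(u - 2)*(u + 5/2)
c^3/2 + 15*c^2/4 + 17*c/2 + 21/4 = (c/2 + 1/2)*(c + 3)*(c + 7/2)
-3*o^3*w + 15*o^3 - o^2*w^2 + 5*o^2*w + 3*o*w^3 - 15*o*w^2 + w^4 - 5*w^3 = (-o + w)*(o + w)*(3*o + w)*(w - 5)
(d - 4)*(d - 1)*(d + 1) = d^3 - 4*d^2 - d + 4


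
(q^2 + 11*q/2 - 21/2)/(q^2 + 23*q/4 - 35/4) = 2*(2*q - 3)/(4*q - 5)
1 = 1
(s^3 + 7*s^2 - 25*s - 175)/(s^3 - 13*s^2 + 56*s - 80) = (s^2 + 12*s + 35)/(s^2 - 8*s + 16)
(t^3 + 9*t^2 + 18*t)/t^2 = t + 9 + 18/t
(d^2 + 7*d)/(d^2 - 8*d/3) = 3*(d + 7)/(3*d - 8)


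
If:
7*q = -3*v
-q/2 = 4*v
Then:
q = 0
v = 0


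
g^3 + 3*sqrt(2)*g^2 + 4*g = g*(g + sqrt(2))*(g + 2*sqrt(2))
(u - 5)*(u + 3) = u^2 - 2*u - 15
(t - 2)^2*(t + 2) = t^3 - 2*t^2 - 4*t + 8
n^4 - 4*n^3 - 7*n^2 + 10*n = n*(n - 5)*(n - 1)*(n + 2)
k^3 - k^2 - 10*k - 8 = (k - 4)*(k + 1)*(k + 2)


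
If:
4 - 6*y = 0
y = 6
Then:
No Solution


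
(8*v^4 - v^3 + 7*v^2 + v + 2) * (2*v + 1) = 16*v^5 + 6*v^4 + 13*v^3 + 9*v^2 + 5*v + 2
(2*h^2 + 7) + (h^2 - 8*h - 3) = 3*h^2 - 8*h + 4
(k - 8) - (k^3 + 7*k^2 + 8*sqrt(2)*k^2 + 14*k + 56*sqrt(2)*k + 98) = -k^3 - 8*sqrt(2)*k^2 - 7*k^2 - 56*sqrt(2)*k - 13*k - 106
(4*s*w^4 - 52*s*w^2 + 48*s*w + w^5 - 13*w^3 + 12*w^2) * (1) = 4*s*w^4 - 52*s*w^2 + 48*s*w + w^5 - 13*w^3 + 12*w^2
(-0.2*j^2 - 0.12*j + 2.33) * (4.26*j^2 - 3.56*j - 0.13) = -0.852*j^4 + 0.2008*j^3 + 10.379*j^2 - 8.2792*j - 0.3029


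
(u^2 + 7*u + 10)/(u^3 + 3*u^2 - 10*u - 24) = (u + 5)/(u^2 + u - 12)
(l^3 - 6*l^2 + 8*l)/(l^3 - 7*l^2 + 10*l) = (l - 4)/(l - 5)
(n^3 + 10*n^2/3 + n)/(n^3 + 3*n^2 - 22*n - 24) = n*(3*n^2 + 10*n + 3)/(3*(n^3 + 3*n^2 - 22*n - 24))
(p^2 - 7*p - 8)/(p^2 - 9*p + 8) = (p + 1)/(p - 1)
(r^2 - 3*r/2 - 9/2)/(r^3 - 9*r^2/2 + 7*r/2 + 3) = (2*r + 3)/(2*r^2 - 3*r - 2)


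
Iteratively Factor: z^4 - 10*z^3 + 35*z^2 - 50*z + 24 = (z - 3)*(z^3 - 7*z^2 + 14*z - 8) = (z - 3)*(z - 2)*(z^2 - 5*z + 4) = (z - 4)*(z - 3)*(z - 2)*(z - 1)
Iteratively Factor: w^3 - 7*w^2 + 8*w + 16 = (w - 4)*(w^2 - 3*w - 4) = (w - 4)*(w + 1)*(w - 4)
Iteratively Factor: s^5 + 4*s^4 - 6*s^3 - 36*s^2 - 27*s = (s + 3)*(s^4 + s^3 - 9*s^2 - 9*s) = (s + 1)*(s + 3)*(s^3 - 9*s) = (s - 3)*(s + 1)*(s + 3)*(s^2 + 3*s) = s*(s - 3)*(s + 1)*(s + 3)*(s + 3)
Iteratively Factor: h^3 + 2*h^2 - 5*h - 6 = (h + 1)*(h^2 + h - 6) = (h - 2)*(h + 1)*(h + 3)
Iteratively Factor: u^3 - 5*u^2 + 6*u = (u - 3)*(u^2 - 2*u) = u*(u - 3)*(u - 2)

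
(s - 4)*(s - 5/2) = s^2 - 13*s/2 + 10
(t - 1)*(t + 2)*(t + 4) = t^3 + 5*t^2 + 2*t - 8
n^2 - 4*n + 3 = (n - 3)*(n - 1)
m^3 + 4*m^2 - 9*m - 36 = (m - 3)*(m + 3)*(m + 4)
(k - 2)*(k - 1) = k^2 - 3*k + 2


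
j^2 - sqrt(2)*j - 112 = (j - 8*sqrt(2))*(j + 7*sqrt(2))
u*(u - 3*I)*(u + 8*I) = u^3 + 5*I*u^2 + 24*u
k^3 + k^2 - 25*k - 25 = (k - 5)*(k + 1)*(k + 5)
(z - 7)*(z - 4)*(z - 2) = z^3 - 13*z^2 + 50*z - 56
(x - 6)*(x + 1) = x^2 - 5*x - 6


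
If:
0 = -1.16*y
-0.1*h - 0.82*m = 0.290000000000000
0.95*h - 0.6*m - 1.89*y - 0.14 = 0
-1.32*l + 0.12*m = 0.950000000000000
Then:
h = -0.07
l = -0.75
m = -0.35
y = 0.00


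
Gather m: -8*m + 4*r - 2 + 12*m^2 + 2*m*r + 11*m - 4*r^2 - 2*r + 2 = 12*m^2 + m*(2*r + 3) - 4*r^2 + 2*r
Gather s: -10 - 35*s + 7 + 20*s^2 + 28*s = 20*s^2 - 7*s - 3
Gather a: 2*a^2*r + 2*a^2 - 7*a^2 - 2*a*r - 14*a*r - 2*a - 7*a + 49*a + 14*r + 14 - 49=a^2*(2*r - 5) + a*(40 - 16*r) + 14*r - 35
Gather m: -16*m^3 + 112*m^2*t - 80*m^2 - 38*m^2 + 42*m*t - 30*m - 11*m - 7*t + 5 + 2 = -16*m^3 + m^2*(112*t - 118) + m*(42*t - 41) - 7*t + 7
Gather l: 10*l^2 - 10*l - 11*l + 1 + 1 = 10*l^2 - 21*l + 2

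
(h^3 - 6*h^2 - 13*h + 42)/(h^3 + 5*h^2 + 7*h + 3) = (h^2 - 9*h + 14)/(h^2 + 2*h + 1)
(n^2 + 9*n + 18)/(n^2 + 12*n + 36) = (n + 3)/(n + 6)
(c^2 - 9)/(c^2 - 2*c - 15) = (c - 3)/(c - 5)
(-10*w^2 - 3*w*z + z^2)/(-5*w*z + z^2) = (2*w + z)/z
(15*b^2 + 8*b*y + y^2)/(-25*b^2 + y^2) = (3*b + y)/(-5*b + y)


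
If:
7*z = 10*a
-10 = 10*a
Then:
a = -1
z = -10/7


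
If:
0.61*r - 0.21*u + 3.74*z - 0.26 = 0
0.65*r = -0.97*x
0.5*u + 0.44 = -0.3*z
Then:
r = 0.12327868852459 - 6.33770491803279*z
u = -0.6*z - 0.88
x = 4.246915666723*z - 0.0826094304546223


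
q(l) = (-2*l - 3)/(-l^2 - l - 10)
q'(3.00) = -0.04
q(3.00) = 0.41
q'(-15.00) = -0.00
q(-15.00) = -0.12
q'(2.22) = -0.02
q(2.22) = 0.43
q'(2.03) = -0.01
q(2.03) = 0.44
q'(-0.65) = 0.21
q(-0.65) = 0.17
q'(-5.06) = -0.00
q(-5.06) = -0.23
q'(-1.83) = 0.16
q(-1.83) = -0.06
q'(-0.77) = 0.21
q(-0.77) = 0.15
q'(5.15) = -0.04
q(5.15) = 0.32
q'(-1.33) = 0.20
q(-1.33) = 0.03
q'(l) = (-2*l - 3)*(2*l + 1)/(-l^2 - l - 10)^2 - 2/(-l^2 - l - 10)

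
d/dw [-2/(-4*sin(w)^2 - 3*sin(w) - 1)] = -2*(8*sin(w) + 3)*cos(w)/(4*sin(w)^2 + 3*sin(w) + 1)^2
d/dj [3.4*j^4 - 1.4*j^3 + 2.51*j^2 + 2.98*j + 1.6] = 13.6*j^3 - 4.2*j^2 + 5.02*j + 2.98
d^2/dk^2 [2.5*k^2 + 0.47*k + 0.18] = 5.00000000000000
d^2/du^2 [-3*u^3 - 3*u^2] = -18*u - 6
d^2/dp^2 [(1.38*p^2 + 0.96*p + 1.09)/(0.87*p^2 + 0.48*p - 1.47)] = (0.300672*p^3 + 15.539418*p^2 + 10.097568*p + 10.60911)/(0.658503*p^6 + 1.089936*p^5 - 2.736585*p^4 - 3.57264*p^3 + 4.623885*p^2 + 3.111696*p - 3.176523)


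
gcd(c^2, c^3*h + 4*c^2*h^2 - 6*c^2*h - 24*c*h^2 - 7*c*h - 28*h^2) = 1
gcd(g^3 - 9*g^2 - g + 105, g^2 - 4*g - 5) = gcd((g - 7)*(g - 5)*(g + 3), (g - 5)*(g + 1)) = g - 5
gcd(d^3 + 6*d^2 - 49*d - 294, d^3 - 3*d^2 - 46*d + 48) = d + 6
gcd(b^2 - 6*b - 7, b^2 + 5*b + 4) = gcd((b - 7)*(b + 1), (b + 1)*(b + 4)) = b + 1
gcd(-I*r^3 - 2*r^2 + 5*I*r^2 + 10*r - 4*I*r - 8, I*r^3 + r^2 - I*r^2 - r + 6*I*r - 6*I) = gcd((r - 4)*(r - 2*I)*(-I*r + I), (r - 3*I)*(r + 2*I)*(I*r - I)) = r - 1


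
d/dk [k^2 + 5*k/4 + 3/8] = 2*k + 5/4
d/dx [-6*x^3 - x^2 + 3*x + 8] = -18*x^2 - 2*x + 3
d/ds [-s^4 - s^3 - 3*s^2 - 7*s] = -4*s^3 - 3*s^2 - 6*s - 7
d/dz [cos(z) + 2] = -sin(z)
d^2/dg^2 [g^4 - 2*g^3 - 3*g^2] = 12*g^2 - 12*g - 6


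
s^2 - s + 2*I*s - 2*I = (s - 1)*(s + 2*I)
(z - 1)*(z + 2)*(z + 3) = z^3 + 4*z^2 + z - 6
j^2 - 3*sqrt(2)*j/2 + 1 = (j - sqrt(2))*(j - sqrt(2)/2)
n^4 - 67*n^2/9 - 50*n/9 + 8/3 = (n - 3)*(n - 1/3)*(n + 4/3)*(n + 2)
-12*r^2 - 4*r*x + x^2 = (-6*r + x)*(2*r + x)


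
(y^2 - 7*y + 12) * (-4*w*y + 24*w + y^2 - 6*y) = -4*w*y^3 + 52*w*y^2 - 216*w*y + 288*w + y^4 - 13*y^3 + 54*y^2 - 72*y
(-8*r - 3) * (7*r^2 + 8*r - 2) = -56*r^3 - 85*r^2 - 8*r + 6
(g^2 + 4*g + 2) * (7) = 7*g^2 + 28*g + 14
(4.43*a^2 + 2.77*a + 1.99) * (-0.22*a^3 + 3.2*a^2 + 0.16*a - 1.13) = -0.9746*a^5 + 13.5666*a^4 + 9.135*a^3 + 1.8053*a^2 - 2.8117*a - 2.2487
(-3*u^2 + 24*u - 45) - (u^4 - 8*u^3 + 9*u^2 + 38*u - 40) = -u^4 + 8*u^3 - 12*u^2 - 14*u - 5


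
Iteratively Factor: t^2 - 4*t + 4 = (t - 2)*(t - 2)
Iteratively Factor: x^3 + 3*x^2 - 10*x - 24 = (x + 4)*(x^2 - x - 6) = (x + 2)*(x + 4)*(x - 3)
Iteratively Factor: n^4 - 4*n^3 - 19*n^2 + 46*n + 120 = (n - 5)*(n^3 + n^2 - 14*n - 24) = (n - 5)*(n + 2)*(n^2 - n - 12) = (n - 5)*(n + 2)*(n + 3)*(n - 4)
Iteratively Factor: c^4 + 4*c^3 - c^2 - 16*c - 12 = (c + 2)*(c^3 + 2*c^2 - 5*c - 6) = (c + 2)*(c + 3)*(c^2 - c - 2) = (c + 1)*(c + 2)*(c + 3)*(c - 2)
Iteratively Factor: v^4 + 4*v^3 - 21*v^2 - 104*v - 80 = (v + 1)*(v^3 + 3*v^2 - 24*v - 80) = (v - 5)*(v + 1)*(v^2 + 8*v + 16) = (v - 5)*(v + 1)*(v + 4)*(v + 4)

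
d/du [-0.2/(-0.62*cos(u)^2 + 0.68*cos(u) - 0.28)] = (0.248*cos(u) - 0.136)*sin(u)/(0.62*cos(u)^2 - 0.68*cos(u) + 0.28)^2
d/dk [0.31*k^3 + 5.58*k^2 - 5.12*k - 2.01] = 0.93*k^2 + 11.16*k - 5.12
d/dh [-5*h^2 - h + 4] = -10*h - 1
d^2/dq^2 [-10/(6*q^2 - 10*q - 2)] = 10*(-9*q^2 + 15*q + (6*q - 5)^2 + 3)/(-3*q^2 + 5*q + 1)^3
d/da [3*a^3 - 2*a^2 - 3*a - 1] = 9*a^2 - 4*a - 3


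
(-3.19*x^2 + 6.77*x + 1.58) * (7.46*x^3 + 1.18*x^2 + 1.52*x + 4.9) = -23.7974*x^5 + 46.74*x^4 + 14.9266*x^3 - 3.4762*x^2 + 35.5746*x + 7.742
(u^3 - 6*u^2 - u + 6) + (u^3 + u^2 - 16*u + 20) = 2*u^3 - 5*u^2 - 17*u + 26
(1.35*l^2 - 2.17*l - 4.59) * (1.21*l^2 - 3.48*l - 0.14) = 1.6335*l^4 - 7.3237*l^3 + 1.8087*l^2 + 16.277*l + 0.6426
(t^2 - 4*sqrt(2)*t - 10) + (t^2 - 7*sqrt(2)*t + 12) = 2*t^2 - 11*sqrt(2)*t + 2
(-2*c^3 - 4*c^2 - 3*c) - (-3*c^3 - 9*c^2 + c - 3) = c^3 + 5*c^2 - 4*c + 3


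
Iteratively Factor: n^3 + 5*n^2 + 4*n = (n + 1)*(n^2 + 4*n) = (n + 1)*(n + 4)*(n)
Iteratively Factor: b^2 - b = (b - 1)*(b)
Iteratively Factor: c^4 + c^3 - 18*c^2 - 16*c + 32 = (c - 4)*(c^3 + 5*c^2 + 2*c - 8) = (c - 4)*(c + 2)*(c^2 + 3*c - 4) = (c - 4)*(c - 1)*(c + 2)*(c + 4)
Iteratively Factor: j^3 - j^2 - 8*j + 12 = (j - 2)*(j^2 + j - 6) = (j - 2)^2*(j + 3)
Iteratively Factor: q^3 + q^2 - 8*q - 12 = (q + 2)*(q^2 - q - 6) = (q - 3)*(q + 2)*(q + 2)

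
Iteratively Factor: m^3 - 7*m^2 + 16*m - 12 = (m - 2)*(m^2 - 5*m + 6) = (m - 2)^2*(m - 3)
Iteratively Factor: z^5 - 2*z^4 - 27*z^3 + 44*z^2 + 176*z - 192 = (z - 1)*(z^4 - z^3 - 28*z^2 + 16*z + 192) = (z - 4)*(z - 1)*(z^3 + 3*z^2 - 16*z - 48) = (z - 4)*(z - 1)*(z + 4)*(z^2 - z - 12) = (z - 4)^2*(z - 1)*(z + 4)*(z + 3)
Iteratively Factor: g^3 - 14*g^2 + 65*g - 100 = (g - 4)*(g^2 - 10*g + 25) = (g - 5)*(g - 4)*(g - 5)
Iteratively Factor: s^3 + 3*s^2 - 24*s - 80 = (s + 4)*(s^2 - s - 20) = (s + 4)^2*(s - 5)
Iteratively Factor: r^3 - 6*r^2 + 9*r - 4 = (r - 1)*(r^2 - 5*r + 4) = (r - 1)^2*(r - 4)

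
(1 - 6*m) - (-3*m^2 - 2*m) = 3*m^2 - 4*m + 1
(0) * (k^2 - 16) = 0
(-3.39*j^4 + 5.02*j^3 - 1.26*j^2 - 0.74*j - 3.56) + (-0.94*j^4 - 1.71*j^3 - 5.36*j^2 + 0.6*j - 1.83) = -4.33*j^4 + 3.31*j^3 - 6.62*j^2 - 0.14*j - 5.39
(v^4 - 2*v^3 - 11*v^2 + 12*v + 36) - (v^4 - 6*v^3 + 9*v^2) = 4*v^3 - 20*v^2 + 12*v + 36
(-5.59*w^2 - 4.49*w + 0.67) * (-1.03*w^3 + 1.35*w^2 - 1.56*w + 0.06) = 5.7577*w^5 - 2.9218*w^4 + 1.9688*w^3 + 7.5735*w^2 - 1.3146*w + 0.0402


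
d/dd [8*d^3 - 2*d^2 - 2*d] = 24*d^2 - 4*d - 2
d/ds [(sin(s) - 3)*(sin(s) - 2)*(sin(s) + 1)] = (3*sin(s)^2 - 8*sin(s) + 1)*cos(s)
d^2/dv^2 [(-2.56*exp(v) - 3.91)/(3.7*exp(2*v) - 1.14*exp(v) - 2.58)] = (-35.0464*exp(4*v) - 224.90968*exp(3*v) - 97.14942*exp(2*v) - 146.851404*exp(v) - 5.540292)*exp(v)/(50.653*exp(6*v) - 46.8198*exp(5*v) - 91.53504*exp(4*v) + 63.813096*exp(3*v) + 63.827136*exp(2*v) - 22.764888*exp(v) - 17.173512)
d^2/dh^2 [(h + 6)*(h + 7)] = 2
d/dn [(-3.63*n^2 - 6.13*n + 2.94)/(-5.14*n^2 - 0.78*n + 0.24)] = (-28.6768*n^2 + 28.4808*n + 0.822)/(26.4196*n^4 + 8.0184*n^3 - 1.8588*n^2 - 0.3744*n + 0.0576)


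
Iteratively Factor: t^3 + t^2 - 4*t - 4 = (t + 2)*(t^2 - t - 2) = (t + 1)*(t + 2)*(t - 2)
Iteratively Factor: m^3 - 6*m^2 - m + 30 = (m + 2)*(m^2 - 8*m + 15) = (m - 3)*(m + 2)*(m - 5)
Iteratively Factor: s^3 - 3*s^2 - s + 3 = (s - 1)*(s^2 - 2*s - 3) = (s - 1)*(s + 1)*(s - 3)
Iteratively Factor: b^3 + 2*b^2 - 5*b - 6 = (b + 1)*(b^2 + b - 6) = (b + 1)*(b + 3)*(b - 2)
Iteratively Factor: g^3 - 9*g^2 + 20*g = (g - 5)*(g^2 - 4*g) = (g - 5)*(g - 4)*(g)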